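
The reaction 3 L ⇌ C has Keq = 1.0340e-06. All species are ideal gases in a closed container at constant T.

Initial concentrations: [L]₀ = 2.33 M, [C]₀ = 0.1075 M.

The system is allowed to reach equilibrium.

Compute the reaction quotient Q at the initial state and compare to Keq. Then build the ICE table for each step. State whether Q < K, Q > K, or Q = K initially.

Q₀ = 0.008498 vs Keq = 1.0340e-06 ⇒ Q>K, reverse
Step 1:
                   L          C
  init          2.33     0.1075
  Δ           0.3224    -0.1075
  eq           2.652 1.9296e-05
  solve Keq expr → x = -0.1075; check Q = 1.0340e-06

Q₀ = 0.008498; Q > K (proceeds reverse)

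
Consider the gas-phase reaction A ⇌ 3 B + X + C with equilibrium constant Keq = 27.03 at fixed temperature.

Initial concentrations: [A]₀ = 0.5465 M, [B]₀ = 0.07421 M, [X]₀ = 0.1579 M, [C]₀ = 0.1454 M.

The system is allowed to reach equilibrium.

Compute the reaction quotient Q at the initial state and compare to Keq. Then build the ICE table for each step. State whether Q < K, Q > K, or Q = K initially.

Q₀ = 1.7169e-05 vs Keq = 27.03 ⇒ Q<K, forward
Step 1:
                    A           B           X           C
  Initial      0.5465     0.07421      0.1579      0.1454
  Change      -0.4903       1.471      0.4903      0.4903
  Equil       0.05622       1.545      0.6482      0.6357
  solve Keq expr → x = 0.4903; check Q = 27.03

Q₀ = 1.7169e-05; Q < K (proceeds forward)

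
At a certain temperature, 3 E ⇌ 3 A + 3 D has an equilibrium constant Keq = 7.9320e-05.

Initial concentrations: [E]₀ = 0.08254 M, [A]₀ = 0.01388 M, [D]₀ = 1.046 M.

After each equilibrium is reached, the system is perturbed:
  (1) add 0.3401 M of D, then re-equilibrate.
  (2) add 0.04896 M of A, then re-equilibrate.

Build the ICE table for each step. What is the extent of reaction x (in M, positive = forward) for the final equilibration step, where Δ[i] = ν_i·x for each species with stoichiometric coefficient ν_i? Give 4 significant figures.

Q₀ = 0.005442 vs Keq = 7.9320e-05 ⇒ Q>K, reverse
Step 1:
                    E           A           D
  I           0.08254     0.01388       1.046
  C           0.01004    -0.01004    -0.01004
  E           0.09258     0.00384       1.036
  solve Keq expr → x = -0.003347; check Q = 7.9320e-05
Then add 0.3401 M of D.
Step 2:
                    E           A           D
  I           0.09258     0.00384       1.376
  C        9.1839e-04 -9.1839e-04 -9.1839e-04
  E            0.0935    0.002921       1.375
  solve Keq expr → x = -3.0613e-04; check Q = 7.9320e-05
Then add 0.04896 M of A.
Step 3:
                    E           A           D
  I            0.0935     0.05188       1.375
  C           0.04732    -0.04732    -0.04732
  E            0.1408    0.004557       1.328
  solve Keq expr → x = -0.01577; check Q = 7.9320e-05

x = -0.01577 M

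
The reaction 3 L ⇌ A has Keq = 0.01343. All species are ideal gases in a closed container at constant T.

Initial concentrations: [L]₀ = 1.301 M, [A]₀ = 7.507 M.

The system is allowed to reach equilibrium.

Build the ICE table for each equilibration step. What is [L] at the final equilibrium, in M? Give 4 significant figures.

[L]_eq = 7.413 M

Q₀ = 3.409 vs Keq = 0.01343 ⇒ Q>K, reverse
Step 1:
                   L          A
  Initial      1.301      7.507
  Change       6.112     -2.037
  Equil        7.413       5.47
  solve Keq expr → x = -2.037; check Q = 0.01343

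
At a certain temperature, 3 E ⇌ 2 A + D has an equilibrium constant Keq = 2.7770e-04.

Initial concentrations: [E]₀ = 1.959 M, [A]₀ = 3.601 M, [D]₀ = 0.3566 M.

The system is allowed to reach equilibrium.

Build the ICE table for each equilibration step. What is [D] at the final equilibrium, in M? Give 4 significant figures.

Q₀ = 0.6151 vs Keq = 2.7770e-04 ⇒ Q>K, reverse
Step 1:
                    E           A           D
  init          1.959       3.601      0.3566
  Δ             1.067     -0.7114     -0.3557
  eq            3.026        2.89  9.2153e-04
  solve Keq expr → x = -0.3557; check Q = 2.7770e-04

[D]_eq = 9.2153e-04 M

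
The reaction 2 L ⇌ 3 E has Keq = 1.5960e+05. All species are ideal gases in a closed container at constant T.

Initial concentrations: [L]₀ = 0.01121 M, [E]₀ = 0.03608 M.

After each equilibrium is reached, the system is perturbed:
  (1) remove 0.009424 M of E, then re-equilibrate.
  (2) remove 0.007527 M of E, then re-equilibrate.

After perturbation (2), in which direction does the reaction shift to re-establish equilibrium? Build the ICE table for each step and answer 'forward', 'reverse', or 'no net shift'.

Direction: forward

Q₀ = 0.3738 vs Keq = 1.5960e+05 ⇒ Q<K, forward
Step 1:
                   L          E
  init       0.01121    0.03608
  Δ         -0.01118    0.01677
  eq      3.0412e-05    0.05285
  solve Keq expr → x = 0.00559; check Q = 1.5960e+05
Then remove 0.009424 M of E.
Step 2:
                   L          E
  init    3.0412e-05    0.04343
  Δ       -7.7512e-06 1.1627e-05
  eq      2.2661e-05    0.04344
  solve Keq expr → x = 3.8756e-06; check Q = 1.5960e+05
Then remove 0.007527 M of E.
Step 3:
                   L          E
  init    2.2661e-05    0.03591
  Δ       -5.6211e-06 8.4316e-06
  eq      1.7040e-05    0.03592
  solve Keq expr → x = 2.8105e-06; check Q = 1.5960e+05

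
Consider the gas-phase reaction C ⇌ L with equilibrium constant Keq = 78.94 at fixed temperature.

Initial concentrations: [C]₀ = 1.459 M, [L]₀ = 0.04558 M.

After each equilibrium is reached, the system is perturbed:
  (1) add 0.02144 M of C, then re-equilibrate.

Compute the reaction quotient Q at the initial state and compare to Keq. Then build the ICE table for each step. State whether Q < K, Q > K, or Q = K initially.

Q₀ = 0.03124; Q < K (proceeds forward)

Q₀ = 0.03124 vs Keq = 78.94 ⇒ Q<K, forward
Step 1:
                  C         L
  Initial     1.459   0.04558
  Change      -1.44      1.44
  Equil     0.01882     1.486
  solve Keq expr → x = 1.44; check Q = 78.94
Then add 0.02144 M of C.
Step 2:
                  C         L
  Initial   0.04026     1.486
  Change   -0.02117   0.02117
  Equil     0.01909     1.507
  solve Keq expr → x = 0.02117; check Q = 78.94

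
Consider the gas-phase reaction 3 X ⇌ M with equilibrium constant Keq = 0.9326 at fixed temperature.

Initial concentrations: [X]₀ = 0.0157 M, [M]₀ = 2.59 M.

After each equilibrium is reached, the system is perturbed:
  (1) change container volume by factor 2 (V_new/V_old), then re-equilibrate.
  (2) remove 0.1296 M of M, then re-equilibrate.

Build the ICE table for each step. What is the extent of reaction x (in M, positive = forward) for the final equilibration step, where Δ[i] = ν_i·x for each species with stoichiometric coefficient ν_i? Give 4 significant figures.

Q₀ = 6.6927e+05 vs Keq = 0.9326 ⇒ Q>K, reverse
Step 1:
                  X         M
  init       0.0157      2.59
  Δ           1.306   -0.4354
  eq          1.322     2.155
  solve Keq expr → x = -0.4354; check Q = 0.9326
Then change container volume by factor 2 (V_new/V_old).
Step 2:
                  X         M
  init        0.661     1.077
  Δ           0.349   -0.1163
  eq           1.01    0.9609
  solve Keq expr → x = -0.1163; check Q = 0.9326
Then remove 0.1296 M of M.
Step 3:
                  X         M
  init         1.01    0.8313
  Δ        -0.04222   0.01407
  eq         0.9678    0.8454
  solve Keq expr → x = 0.01407; check Q = 0.9326

x = 0.01407 M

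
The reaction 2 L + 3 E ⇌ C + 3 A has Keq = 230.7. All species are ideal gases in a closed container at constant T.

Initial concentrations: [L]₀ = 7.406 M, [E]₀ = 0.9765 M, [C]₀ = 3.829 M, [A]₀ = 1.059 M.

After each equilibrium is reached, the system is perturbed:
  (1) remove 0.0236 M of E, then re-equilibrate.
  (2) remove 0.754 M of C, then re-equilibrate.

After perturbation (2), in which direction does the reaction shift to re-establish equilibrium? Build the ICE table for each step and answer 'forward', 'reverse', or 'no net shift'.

Direction: forward

Q₀ = 0.08904 vs Keq = 230.7 ⇒ Q<K, forward
Step 1:
                   L          E          C          A
  I            7.406     0.9765      3.829      1.059
  C          -0.5594     -0.839     0.2797      0.839
  E            6.847     0.1375      4.109      1.898
  solve Keq expr → x = 0.2797; check Q = 230.7
Then remove 0.0236 M of E.
Step 2:
                   L          E          C          A
  I            6.847     0.1139      4.109      1.898
  C           0.0145    0.02175  -0.007251   -0.02175
  E            6.861     0.1356      4.101      1.876
  solve Keq expr → x = -0.007251; check Q = 230.7
Then remove 0.754 M of C.
Step 3:
                   L          E          C          A
  I            6.861     0.1356      3.347      1.876
  C        -0.005481  -0.008222   0.002741   0.008222
  E            6.856     0.1274       3.35      1.885
  solve Keq expr → x = 0.002741; check Q = 230.7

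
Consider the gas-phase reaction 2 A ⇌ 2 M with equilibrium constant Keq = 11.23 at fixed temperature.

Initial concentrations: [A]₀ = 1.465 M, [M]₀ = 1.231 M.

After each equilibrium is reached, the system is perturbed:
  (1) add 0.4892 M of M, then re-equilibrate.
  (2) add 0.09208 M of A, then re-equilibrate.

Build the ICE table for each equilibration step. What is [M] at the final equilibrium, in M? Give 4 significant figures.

[M]_eq = 2.524 M

Q₀ = 0.7061 vs Keq = 11.23 ⇒ Q<K, forward
Step 1:
                  A         M
  I           1.465     1.231
  C         -0.8454    0.8454
  E          0.6196     2.076
  solve Keq expr → x = 0.4227; check Q = 11.23
Then add 0.4892 M of M.
Step 2:
                  A         M
  I          0.6196     2.566
  C          0.1124   -0.1124
  E           0.732     2.453
  solve Keq expr → x = -0.05622; check Q = 11.23
Then add 0.09208 M of A.
Step 3:
                  A         M
  I          0.8241     2.453
  C        -0.07092   0.07092
  E          0.7532     2.524
  solve Keq expr → x = 0.03546; check Q = 11.23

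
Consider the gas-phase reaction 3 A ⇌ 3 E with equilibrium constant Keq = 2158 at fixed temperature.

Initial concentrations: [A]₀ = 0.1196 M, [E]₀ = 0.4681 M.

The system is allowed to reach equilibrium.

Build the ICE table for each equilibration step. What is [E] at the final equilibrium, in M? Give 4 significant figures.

[E]_eq = 0.5455 M

Q₀ = 59.95 vs Keq = 2158 ⇒ Q<K, forward
Step 1:
                    A           E
  init         0.1196      0.4681
  Δ          -0.07739     0.07739
  eq          0.04221      0.5455
  solve Keq expr → x = 0.0258; check Q = 2158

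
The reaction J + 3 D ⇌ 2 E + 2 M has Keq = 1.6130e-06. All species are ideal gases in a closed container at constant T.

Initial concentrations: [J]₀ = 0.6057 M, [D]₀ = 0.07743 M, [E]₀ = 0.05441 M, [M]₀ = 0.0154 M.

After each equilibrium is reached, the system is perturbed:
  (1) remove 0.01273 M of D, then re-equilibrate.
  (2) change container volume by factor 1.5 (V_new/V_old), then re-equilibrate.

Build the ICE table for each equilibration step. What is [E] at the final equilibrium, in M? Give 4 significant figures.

[E]_eq = 0.02643 M

Q₀ = 0.002497 vs Keq = 1.6130e-06 ⇒ Q>K, reverse
Step 1:
                    J           D           E           M
  init         0.6057     0.07743     0.05441      0.0154
  Δ          0.007309     0.02193    -0.01462    -0.01462
  eq            0.613     0.09936     0.03979  7.8260e-04
  solve Keq expr → x = -0.007309; check Q = 1.6130e-06
Then remove 0.01273 M of D.
Step 2:
                    J           D           E           M
  init          0.613     0.08663     0.03979  7.8260e-04
  Δ        7.0420e-05  2.1126e-04 -1.4084e-04 -1.4084e-04
  eq           0.6131     0.08684     0.03965  6.4176e-04
  solve Keq expr → x = -7.0420e-05; check Q = 1.6130e-06
Then change container volume by factor 1.5 (V_new/V_old).
Step 3:
                    J           D           E           M
  init         0.4087     0.05789     0.02643  4.2784e-04
  Δ                 0           0           0           0
  eq           0.4087     0.05789     0.02643  4.2784e-04
  solve Keq expr → x = 0; check Q = 1.6130e-06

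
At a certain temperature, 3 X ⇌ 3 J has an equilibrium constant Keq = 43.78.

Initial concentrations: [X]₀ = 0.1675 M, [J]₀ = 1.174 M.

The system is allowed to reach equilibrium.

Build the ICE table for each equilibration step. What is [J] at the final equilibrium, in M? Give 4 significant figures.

Q₀ = 344.3 vs Keq = 43.78 ⇒ Q>K, reverse
Step 1:
                  X         J
  I          0.1675     1.174
  C           0.129    -0.129
  E          0.2965     1.045
  solve Keq expr → x = -0.043; check Q = 43.78

[J]_eq = 1.045 M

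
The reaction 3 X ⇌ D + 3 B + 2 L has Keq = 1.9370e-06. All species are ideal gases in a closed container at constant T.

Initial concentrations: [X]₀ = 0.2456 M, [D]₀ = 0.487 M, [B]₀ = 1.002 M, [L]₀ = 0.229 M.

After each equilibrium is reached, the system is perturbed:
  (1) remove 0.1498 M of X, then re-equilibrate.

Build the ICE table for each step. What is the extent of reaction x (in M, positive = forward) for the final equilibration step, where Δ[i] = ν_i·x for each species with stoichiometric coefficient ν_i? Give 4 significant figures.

Q₀ = 1.734 vs Keq = 1.9370e-06 ⇒ Q>K, reverse
Step 1:
                   X          D          B          L
  Initial     0.2456      0.487      1.002      0.229
  Change      0.3406    -0.1135    -0.3406    -0.2271
  Equil       0.5862     0.3735     0.6614   0.001901
  solve Keq expr → x = -0.1135; check Q = 1.9370e-06
Then remove 0.1498 M of X.
Step 2:
                   X          D          B          L
  Initial     0.4364     0.3735     0.6614   0.001901
  Change    0.001008 -3.3610e-04  -0.001008 -6.7219e-04
  Equil       0.4375     0.3731     0.6603   0.001229
  solve Keq expr → x = -3.3610e-04; check Q = 1.9370e-06

x = -3.3610e-04 M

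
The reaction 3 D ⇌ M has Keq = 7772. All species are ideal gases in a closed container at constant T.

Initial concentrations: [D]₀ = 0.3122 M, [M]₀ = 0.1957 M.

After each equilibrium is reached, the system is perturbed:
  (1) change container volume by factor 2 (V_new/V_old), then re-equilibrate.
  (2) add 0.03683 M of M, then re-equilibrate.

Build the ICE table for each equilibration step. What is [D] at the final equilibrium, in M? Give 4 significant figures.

Q₀ = 6.431 vs Keq = 7772 ⇒ Q<K, forward
Step 1:
                    D           M
  init         0.3122      0.1957
  Δ           -0.2788     0.09295
  eq          0.03336      0.2886
  solve Keq expr → x = 0.09295; check Q = 7772
Then change container volume by factor 2 (V_new/V_old).
Step 2:
                    D           M
  init        0.01668      0.1443
  Δ          0.009602   -0.003201
  eq          0.02628      0.1411
  solve Keq expr → x = -0.003201; check Q = 7772
Then add 0.03683 M of M.
Step 3:
                    D           M
  init        0.02628       0.178
  Δ          0.002075 -6.9179e-04
  eq          0.02836      0.1773
  solve Keq expr → x = -6.9179e-04; check Q = 7772

[D]_eq = 0.02836 M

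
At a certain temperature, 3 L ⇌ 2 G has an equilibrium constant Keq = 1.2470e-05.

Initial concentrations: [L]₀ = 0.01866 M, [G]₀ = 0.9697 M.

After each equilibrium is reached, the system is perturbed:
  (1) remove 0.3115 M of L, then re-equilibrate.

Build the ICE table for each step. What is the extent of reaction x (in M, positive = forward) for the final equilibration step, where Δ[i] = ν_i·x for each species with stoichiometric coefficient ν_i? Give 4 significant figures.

x = -9.3502e-04 M

Q₀ = 1.4472e+05 vs Keq = 1.2470e-05 ⇒ Q>K, reverse
Step 1:
                  L         G
  Initial   0.01866    0.9697
  Change      1.445   -0.9634
  Equil       1.464  0.006254
  solve Keq expr → x = -0.4817; check Q = 1.2470e-05
Then remove 0.3115 M of L.
Step 2:
                  L         G
  Initial     1.152  0.006254
  Change   0.002805  -0.00187
  Equil       1.155  0.004384
  solve Keq expr → x = -9.3502e-04; check Q = 1.2470e-05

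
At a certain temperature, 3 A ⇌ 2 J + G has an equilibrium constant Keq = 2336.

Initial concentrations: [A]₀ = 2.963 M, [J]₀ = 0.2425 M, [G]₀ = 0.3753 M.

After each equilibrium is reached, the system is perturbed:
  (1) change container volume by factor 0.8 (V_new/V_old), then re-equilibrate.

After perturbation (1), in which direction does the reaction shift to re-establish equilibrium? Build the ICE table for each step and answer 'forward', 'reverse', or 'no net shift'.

Direction: no net shift

Q₀ = 8.4841e-04 vs Keq = 2336 ⇒ Q<K, forward
Step 1:
                    A           J           G
  Initial       2.963      0.2425      0.3753
  Change       -2.826       1.884      0.9421
  Equil        0.1366       2.127       1.317
  solve Keq expr → x = 0.9421; check Q = 2336
Then change container volume by factor 0.8 (V_new/V_old).
Step 2:
                    A           J           G
  Initial      0.1708       2.658       1.647
  Change            0           0           0
  Equil        0.1708       2.658       1.647
  solve Keq expr → x = 0; check Q = 2336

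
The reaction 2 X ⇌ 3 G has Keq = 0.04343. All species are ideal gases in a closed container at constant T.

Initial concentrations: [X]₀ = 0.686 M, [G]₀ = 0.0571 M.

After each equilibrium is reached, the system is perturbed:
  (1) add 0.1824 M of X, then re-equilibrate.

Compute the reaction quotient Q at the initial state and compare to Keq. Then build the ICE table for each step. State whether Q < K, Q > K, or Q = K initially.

Q₀ = 3.9560e-04 vs Keq = 0.04343 ⇒ Q<K, forward
Step 1:
                    X           G
  Initial       0.686      0.0571
  Change      -0.1219      0.1829
  Equil        0.5641        0.24
  solve Keq expr → x = 0.06096; check Q = 0.04343
Then add 0.1824 M of X.
Step 2:
                    X           G
  Initial      0.7465        0.24
  Change       -0.028       0.042
  Equil        0.7185       0.282
  solve Keq expr → x = 0.014; check Q = 0.04343

Q₀ = 3.9560e-04; Q < K (proceeds forward)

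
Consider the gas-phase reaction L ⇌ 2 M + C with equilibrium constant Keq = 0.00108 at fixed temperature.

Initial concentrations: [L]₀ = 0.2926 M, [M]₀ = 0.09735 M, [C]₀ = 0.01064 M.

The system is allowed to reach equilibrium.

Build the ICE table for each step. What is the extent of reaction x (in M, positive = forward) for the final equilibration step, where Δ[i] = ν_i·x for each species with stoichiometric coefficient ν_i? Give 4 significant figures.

x = 0.01084 M

Q₀ = 3.4462e-04 vs Keq = 0.00108 ⇒ Q<K, forward
Step 1:
                   L          M          C
  I           0.2926    0.09735    0.01064
  C         -0.01084    0.02168    0.01084
  E           0.2818      0.119    0.02148
  solve Keq expr → x = 0.01084; check Q = 0.00108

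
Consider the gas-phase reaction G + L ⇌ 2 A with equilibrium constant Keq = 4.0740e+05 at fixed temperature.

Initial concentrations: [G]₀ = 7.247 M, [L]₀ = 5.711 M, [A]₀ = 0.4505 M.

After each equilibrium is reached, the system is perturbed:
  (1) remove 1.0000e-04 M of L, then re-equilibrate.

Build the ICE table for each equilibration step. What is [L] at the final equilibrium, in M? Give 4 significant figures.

[L]_eq = 2.2518e-04 M

Q₀ = 0.004904 vs Keq = 4.0740e+05 ⇒ Q<K, forward
Step 1:
                    G           L           A
  Initial       7.247       5.711      0.4505
  Change       -5.711      -5.711       11.42
  Equil         1.536  2.2520e-04       11.87
  solve Keq expr → x = 5.711; check Q = 4.0740e+05
Then remove 1.0000e-04 M of L.
Step 2:
                    G           L           A
  Initial       1.536  1.2520e-04       11.87
  Change   9.9978e-05  9.9978e-05 -1.9996e-04
  Equil         1.536  2.2518e-04       11.87
  solve Keq expr → x = -9.9978e-05; check Q = 4.0740e+05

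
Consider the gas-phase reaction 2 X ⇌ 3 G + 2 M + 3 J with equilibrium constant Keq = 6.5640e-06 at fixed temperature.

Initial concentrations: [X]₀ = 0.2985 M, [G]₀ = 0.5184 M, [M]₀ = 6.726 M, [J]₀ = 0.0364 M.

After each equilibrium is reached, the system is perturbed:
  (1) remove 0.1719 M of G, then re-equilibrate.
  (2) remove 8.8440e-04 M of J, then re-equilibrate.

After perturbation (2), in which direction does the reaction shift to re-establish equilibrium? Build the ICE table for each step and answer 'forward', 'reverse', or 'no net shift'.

Q₀ = 0.003411 vs Keq = 6.5640e-06 ⇒ Q>K, reverse
Step 1:
                    X           G           M           J
  Initial      0.2985      0.5184       6.726      0.0364
  Change       0.0209    -0.03135     -0.0209    -0.03135
  Equil        0.3194      0.4871       6.705    0.005052
  solve Keq expr → x = -0.01045; check Q = 6.5640e-06
Then remove 0.1719 M of G.
Step 2:
                    X           G           M           J
  Initial      0.3194      0.3152       6.705    0.005052
  Change    -0.001773     0.00266    0.001773     0.00266
  Equil        0.3176      0.3178       6.707    0.007712
  solve Keq expr → x = 8.8668e-04; check Q = 6.5640e-06
Then remove 8.8440e-04 M of J.
Step 3:
                    X           G           M           J
  Initial      0.3176      0.3178       6.707    0.006827
  Change  -5.6940e-04  8.5410e-04  5.6940e-04  8.5410e-04
  Equil        0.3171      0.3187       6.707    0.007681
  solve Keq expr → x = 2.8470e-04; check Q = 6.5640e-06

Direction: forward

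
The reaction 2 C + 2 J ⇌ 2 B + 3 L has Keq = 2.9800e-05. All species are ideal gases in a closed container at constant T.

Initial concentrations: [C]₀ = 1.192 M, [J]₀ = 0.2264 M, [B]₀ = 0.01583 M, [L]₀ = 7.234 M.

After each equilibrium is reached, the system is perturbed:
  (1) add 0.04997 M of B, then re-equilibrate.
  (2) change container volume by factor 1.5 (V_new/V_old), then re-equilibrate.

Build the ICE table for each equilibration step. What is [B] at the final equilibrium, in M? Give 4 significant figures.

[B]_eq = 8.5898e-05 M

Q₀ = 1.303 vs Keq = 2.9800e-05 ⇒ Q>K, reverse
Step 1:
                    C           J           B           L
  Initial       1.192      0.2264     0.01583       7.234
  Change      0.01575     0.01575    -0.01575    -0.02362
  Equil         1.208      0.2421  8.2457e-05        7.21
  solve Keq expr → x = -0.007874; check Q = 2.9800e-05
Then add 0.04997 M of B.
Step 2:
                    C           J           B           L
  Initial       1.208      0.2421     0.05005        7.21
  Change      0.04995     0.04995    -0.04995    -0.07492
  Equil         1.258      0.2921  1.0521e-04       7.135
  solve Keq expr → x = -0.02497; check Q = 2.9800e-05
Then change container volume by factor 1.5 (V_new/V_old).
Step 3:
                    C           J           B           L
  Initial      0.8385      0.1947  7.0143e-05       4.757
  Change  -1.5755e-05 -1.5755e-05  1.5755e-05  2.3633e-05
  Equil        0.8384      0.1947  8.5898e-05       4.757
  solve Keq expr → x = 7.8775e-06; check Q = 2.9800e-05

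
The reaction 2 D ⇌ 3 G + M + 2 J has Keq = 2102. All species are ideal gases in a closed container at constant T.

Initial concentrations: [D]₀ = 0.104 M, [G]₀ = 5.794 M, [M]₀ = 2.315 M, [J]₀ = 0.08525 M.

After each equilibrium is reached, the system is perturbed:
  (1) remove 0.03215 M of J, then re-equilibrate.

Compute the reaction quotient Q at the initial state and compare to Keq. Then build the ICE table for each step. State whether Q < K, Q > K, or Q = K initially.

Q₀ = 302.6 vs Keq = 2102 ⇒ Q<K, forward
Step 1:
                    D           G           M           J
  init          0.104       5.794       2.315     0.08525
  Δ          -0.04324     0.06487     0.02162     0.04324
  eq          0.06076       5.859       2.337      0.1285
  solve Keq expr → x = 0.02162; check Q = 2102
Then remove 0.03215 M of J.
Step 2:
                    D           G           M           J
  init        0.06076       5.859       2.337     0.09634
  Δ          -0.01015     0.01523    0.005075     0.01015
  eq           0.0506       5.874       2.342      0.1065
  solve Keq expr → x = 0.005075; check Q = 2102

Q₀ = 302.6; Q < K (proceeds forward)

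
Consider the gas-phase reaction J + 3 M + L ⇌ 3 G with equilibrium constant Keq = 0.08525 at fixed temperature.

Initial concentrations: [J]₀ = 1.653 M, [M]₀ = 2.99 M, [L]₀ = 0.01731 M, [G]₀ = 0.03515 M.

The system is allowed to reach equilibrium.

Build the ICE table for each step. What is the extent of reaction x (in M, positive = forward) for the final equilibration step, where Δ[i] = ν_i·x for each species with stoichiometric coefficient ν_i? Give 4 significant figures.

Q₀ = 5.6780e-05 vs Keq = 0.08525 ⇒ Q<K, forward
Step 1:
                  J         M         L         G
  I           1.653      2.99   0.01731   0.03515
  C        -0.01713  -0.05138  -0.01713   0.05138
  E           1.636     2.939 1.8308e-04   0.08653
  solve Keq expr → x = 0.01713; check Q = 0.08525

x = 0.01713 M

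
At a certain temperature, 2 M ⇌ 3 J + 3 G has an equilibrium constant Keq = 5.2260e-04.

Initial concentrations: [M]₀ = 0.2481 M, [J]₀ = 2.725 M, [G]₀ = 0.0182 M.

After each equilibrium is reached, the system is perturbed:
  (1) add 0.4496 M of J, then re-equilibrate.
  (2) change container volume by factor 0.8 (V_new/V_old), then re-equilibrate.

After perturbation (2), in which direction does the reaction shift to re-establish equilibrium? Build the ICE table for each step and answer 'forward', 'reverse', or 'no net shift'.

Direction: reverse

Q₀ = 0.001982 vs Keq = 5.2260e-04 ⇒ Q>K, reverse
Step 1:
                  M         J         G
  init       0.2481     2.725    0.0182
  Δ        0.004246 -0.006369 -0.006369
  eq         0.2523     2.719   0.01183
  solve Keq expr → x = -0.002123; check Q = 5.2260e-04
Then add 0.4496 M of J.
Step 2:
                  M         J         G
  init       0.2523     3.168   0.01183
  Δ        0.001096 -0.001644 -0.001644
  eq         0.2534     3.167   0.01019
  solve Keq expr → x = -5.4810e-04; check Q = 5.2260e-04
Then change container volume by factor 0.8 (V_new/V_old).
Step 3:
                  M         J         G
  init       0.3168     3.958   0.01273
  Δ        0.002151 -0.003227 -0.003227
  eq          0.319     3.955  0.009507
  solve Keq expr → x = -0.001076; check Q = 5.2260e-04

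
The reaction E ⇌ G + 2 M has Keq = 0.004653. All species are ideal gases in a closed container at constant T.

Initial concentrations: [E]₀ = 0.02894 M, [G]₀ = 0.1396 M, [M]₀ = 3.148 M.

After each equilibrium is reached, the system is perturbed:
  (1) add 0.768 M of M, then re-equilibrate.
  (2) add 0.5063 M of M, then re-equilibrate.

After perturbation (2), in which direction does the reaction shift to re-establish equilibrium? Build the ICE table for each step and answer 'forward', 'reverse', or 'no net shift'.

Direction: reverse

Q₀ = 47.8 vs Keq = 0.004653 ⇒ Q>K, reverse
Step 1:
                    E           G           M
  Initial     0.02894      0.1396       3.148
  Change       0.1395     -0.1395      -0.279
  Equil        0.1684  9.5221e-05       2.869
  solve Keq expr → x = -0.1395; check Q = 0.004653
Then add 0.768 M of M.
Step 2:
                    E           G           M
  Initial      0.1684  9.5221e-05       3.637
  Change   3.5953e-05 -3.5953e-05 -7.1907e-05
  Equil        0.1685  5.9267e-05       3.637
  solve Keq expr → x = -3.5953e-05; check Q = 0.004653
Then add 0.5063 M of M.
Step 3:
                    E           G           M
  Initial      0.1685  5.9267e-05       4.143
  Change   1.3596e-05 -1.3596e-05 -2.7191e-05
  Equil        0.1685  4.5672e-05       4.143
  solve Keq expr → x = -1.3596e-05; check Q = 0.004653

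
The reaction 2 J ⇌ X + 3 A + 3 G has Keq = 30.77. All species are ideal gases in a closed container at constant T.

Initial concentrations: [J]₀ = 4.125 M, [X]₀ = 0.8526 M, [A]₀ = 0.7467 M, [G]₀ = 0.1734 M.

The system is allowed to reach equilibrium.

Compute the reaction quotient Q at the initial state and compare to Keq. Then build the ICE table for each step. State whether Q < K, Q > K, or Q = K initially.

Q₀ = 1.0876e-04; Q < K (proceeds forward)

Q₀ = 1.0876e-04 vs Keq = 30.77 ⇒ Q<K, forward
Step 1:
                    J           X           A           G
  I             4.125      0.8526      0.7467      0.1734
  C            -1.271      0.6357       1.907       1.907
  E             2.854       1.488       2.654       2.081
  solve Keq expr → x = 0.6357; check Q = 30.77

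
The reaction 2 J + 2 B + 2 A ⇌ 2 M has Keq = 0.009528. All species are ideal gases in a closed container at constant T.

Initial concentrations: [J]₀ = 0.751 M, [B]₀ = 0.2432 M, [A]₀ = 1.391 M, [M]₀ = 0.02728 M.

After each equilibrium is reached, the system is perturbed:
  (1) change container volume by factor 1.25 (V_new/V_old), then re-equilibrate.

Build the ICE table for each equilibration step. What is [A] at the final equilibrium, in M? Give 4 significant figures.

[A]_eq = 1.121 M

Q₀ = 0.01153 vs Keq = 0.009528 ⇒ Q>K, reverse
Step 1:
                  J         B         A         M
  Initial     0.751    0.2432     1.391   0.02728
  Change   0.002151  0.002151  0.002151 -0.002151
  Equil      0.7532    0.2454     1.393   0.02513
  solve Keq expr → x = -0.001076; check Q = 0.009528
Then change container volume by factor 1.25 (V_new/V_old).
Step 2:
                  J         B         A         M
  Initial    0.6025    0.1963     1.115    0.0201
  Change   0.006581  0.006581  0.006581 -0.006581
  Equil      0.6091    0.2029     1.121   0.01352
  solve Keq expr → x = -0.003291; check Q = 0.009528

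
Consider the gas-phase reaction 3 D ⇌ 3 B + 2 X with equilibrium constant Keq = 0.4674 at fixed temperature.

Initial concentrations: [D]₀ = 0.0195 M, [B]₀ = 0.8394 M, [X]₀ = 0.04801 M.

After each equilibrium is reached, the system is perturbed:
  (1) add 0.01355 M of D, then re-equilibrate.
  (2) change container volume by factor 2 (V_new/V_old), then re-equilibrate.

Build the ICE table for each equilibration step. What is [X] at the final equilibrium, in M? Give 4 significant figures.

[X]_eq = 0.01441 M

Q₀ = 183.9 vs Keq = 0.4674 ⇒ Q>K, reverse
Step 1:
                   D          B          X
  init        0.0195     0.8394    0.04801
  Δ          0.04705   -0.04705   -0.03137
  eq         0.06655     0.7923    0.01664
  solve Keq expr → x = -0.01568; check Q = 0.4674
Then add 0.01355 M of D.
Step 2:
                   D          B          X
  init        0.0801     0.7923    0.01664
  Δ        -0.004806   0.004806   0.003204
  eq          0.0753     0.7972    0.01985
  solve Keq expr → x = 0.001602; check Q = 0.4674
Then change container volume by factor 2 (V_new/V_old).
Step 3:
                   D          B          X
  init       0.03765     0.3986   0.009923
  Δ        -0.006726   0.006726   0.004484
  eq         0.03092     0.4053    0.01441
  solve Keq expr → x = 0.002242; check Q = 0.4674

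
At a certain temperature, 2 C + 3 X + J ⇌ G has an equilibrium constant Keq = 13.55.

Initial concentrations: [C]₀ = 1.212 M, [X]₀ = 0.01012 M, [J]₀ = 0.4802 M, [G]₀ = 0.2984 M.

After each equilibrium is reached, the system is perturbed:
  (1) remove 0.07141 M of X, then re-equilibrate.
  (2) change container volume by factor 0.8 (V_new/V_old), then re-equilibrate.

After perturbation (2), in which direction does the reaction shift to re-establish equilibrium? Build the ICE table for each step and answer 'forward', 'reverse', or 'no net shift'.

Q₀ = 4.0816e+05 vs Keq = 13.55 ⇒ Q>K, reverse
Step 1:
                  C         X         J         G
  I           1.212   0.01012    0.4802    0.2984
  C           0.159    0.2384   0.07948  -0.07948
  E           1.371    0.2486    0.5597    0.2189
  solve Keq expr → x = -0.07948; check Q = 13.55
Then remove 0.07141 M of X.
Step 2:
                  C         X         J         G
  I           1.371    0.1772    0.5597    0.2189
  C         0.03801   0.05702   0.01901  -0.01901
  E           1.409    0.2342    0.5787    0.1999
  solve Keq expr → x = -0.01901; check Q = 13.55
Then change container volume by factor 0.8 (V_new/V_old).
Step 3:
                  C         X         J         G
  I           1.761    0.2927    0.7234    0.2499
  C        -0.05162  -0.07742  -0.02581   0.02581
  E            1.71    0.2153    0.6976    0.2757
  solve Keq expr → x = 0.02581; check Q = 13.55

Direction: forward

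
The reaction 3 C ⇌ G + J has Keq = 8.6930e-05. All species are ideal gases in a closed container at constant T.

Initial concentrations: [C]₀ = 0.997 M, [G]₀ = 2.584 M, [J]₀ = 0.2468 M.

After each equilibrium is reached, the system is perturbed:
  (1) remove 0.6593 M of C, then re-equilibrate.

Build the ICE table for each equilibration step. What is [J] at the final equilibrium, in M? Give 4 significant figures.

Q₀ = 0.6435 vs Keq = 8.6930e-05 ⇒ Q>K, reverse
Step 1:
                   C          G          J
  I            0.997      2.584     0.2468
  C           0.7398    -0.2466    -0.2466
  E            1.737      2.337 1.9485e-04
  solve Keq expr → x = -0.2466; check Q = 8.6930e-05
Then remove 0.6593 M of C.
Step 2:
                   C          G          J
  I            1.078      2.337 1.9485e-04
  C       4.4478e-04 -1.4826e-04 -1.4826e-04
  E            1.078      2.337 4.6588e-05
  solve Keq expr → x = -1.4826e-04; check Q = 8.6930e-05

[J]_eq = 4.6588e-05 M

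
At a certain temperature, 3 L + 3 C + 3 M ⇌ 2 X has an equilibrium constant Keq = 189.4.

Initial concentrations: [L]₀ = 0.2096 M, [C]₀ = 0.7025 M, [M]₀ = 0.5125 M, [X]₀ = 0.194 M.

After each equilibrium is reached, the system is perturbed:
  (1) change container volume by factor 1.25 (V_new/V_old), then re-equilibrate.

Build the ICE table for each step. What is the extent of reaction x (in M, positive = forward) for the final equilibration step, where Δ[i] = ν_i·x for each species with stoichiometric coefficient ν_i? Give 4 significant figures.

x = -0.01329 M

Q₀ = 87.58 vs Keq = 189.4 ⇒ Q<K, forward
Step 1:
                   L          C          M          X
  init        0.2096     0.7025     0.5125      0.194
  Δ         -0.02399   -0.02399   -0.02399      0.016
  eq          0.1856     0.6785     0.4885       0.21
  solve Keq expr → x = 0.007998; check Q = 189.4
Then change container volume by factor 1.25 (V_new/V_old).
Step 2:
                   L          C          M          X
  init        0.1485     0.5428     0.3908      0.168
  Δ          0.03987    0.03987    0.03987   -0.02658
  eq          0.1884     0.5827     0.4307     0.1414
  solve Keq expr → x = -0.01329; check Q = 189.4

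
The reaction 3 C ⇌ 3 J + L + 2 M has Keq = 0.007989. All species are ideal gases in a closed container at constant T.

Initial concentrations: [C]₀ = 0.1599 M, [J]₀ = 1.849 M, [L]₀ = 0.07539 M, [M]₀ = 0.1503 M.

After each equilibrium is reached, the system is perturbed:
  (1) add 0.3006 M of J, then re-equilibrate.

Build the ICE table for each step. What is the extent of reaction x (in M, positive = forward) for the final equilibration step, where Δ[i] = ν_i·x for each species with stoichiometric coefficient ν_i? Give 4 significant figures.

x = -0.002895 M

Q₀ = 2.633 vs Keq = 0.007989 ⇒ Q>K, reverse
Step 1:
                   C          J          L          M
  I           0.1599      1.849    0.07539     0.1503
  C           0.1554    -0.1554   -0.05179    -0.1036
  E           0.3153      1.694     0.0236    0.04672
  solve Keq expr → x = -0.05179; check Q = 0.007989
Then add 0.3006 M of J.
Step 2:
                   C          J          L          M
  I           0.3153      1.994     0.0236    0.04672
  C         0.008686  -0.008686  -0.002895  -0.005791
  E           0.3239      1.986    0.02071    0.04093
  solve Keq expr → x = -0.002895; check Q = 0.007989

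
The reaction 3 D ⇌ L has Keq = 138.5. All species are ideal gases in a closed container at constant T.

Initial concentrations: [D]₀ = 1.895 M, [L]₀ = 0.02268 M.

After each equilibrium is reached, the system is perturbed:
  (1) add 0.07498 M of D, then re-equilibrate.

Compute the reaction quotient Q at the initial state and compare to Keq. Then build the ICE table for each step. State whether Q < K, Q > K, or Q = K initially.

Q₀ = 0.003333; Q < K (proceeds forward)

Q₀ = 0.003333 vs Keq = 138.5 ⇒ Q<K, forward
Step 1:
                  D         L
  I           1.895   0.02268
  C          -1.732    0.5773
  E           0.163       0.6
  solve Keq expr → x = 0.5773; check Q = 138.5
Then add 0.07498 M of D.
Step 2:
                  D         L
  I           0.238       0.6
  C        -0.07281   0.02427
  E          0.1652    0.6243
  solve Keq expr → x = 0.02427; check Q = 138.5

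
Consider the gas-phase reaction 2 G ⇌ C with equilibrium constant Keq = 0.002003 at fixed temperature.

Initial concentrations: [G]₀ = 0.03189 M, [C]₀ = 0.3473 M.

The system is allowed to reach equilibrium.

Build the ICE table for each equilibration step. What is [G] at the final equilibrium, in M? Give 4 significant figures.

Q₀ = 341.5 vs Keq = 0.002003 ⇒ Q>K, reverse
Step 1:
                   G          C
  I          0.03189     0.3473
  C           0.6925    -0.3462
  E           0.7244   0.001051
  solve Keq expr → x = -0.3462; check Q = 0.002003

[G]_eq = 0.7244 M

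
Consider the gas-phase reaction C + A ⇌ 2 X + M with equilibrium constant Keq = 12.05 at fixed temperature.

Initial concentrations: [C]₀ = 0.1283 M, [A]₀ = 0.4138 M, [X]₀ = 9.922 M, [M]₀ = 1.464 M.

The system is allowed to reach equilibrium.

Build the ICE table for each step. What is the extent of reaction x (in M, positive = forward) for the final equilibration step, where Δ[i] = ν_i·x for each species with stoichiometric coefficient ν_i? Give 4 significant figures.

x = -1.093 M

Q₀ = 2715 vs Keq = 12.05 ⇒ Q>K, reverse
Step 1:
                  C         A         X         M
  init       0.1283    0.4138     9.922     1.464
  Δ           1.093     1.093    -2.187    -1.093
  eq          1.222     1.507     7.735    0.3707
  solve Keq expr → x = -1.093; check Q = 12.05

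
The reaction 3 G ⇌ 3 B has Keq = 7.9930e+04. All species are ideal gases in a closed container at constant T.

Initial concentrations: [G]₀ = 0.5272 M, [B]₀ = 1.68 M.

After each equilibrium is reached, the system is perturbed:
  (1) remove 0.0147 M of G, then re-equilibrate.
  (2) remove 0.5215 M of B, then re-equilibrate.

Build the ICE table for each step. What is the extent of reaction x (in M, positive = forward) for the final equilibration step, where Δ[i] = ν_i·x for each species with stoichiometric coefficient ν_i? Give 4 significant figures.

Q₀ = 32.36 vs Keq = 7.9930e+04 ⇒ Q<K, forward
Step 1:
                   G          B
  I           0.5272       1.68
  C          -0.4771     0.4771
  E          0.05008      2.157
  solve Keq expr → x = 0.159; check Q = 7.9930e+04
Then remove 0.0147 M of G.
Step 2:
                   G          B
  I          0.03538      2.157
  C          0.01437   -0.01437
  E          0.04974      2.143
  solve Keq expr → x = -0.004789; check Q = 7.9930e+04
Then remove 0.5215 M of B.
Step 3:
                   G          B
  I          0.04974      1.621
  C         -0.01183    0.01183
  E          0.03791      1.633
  solve Keq expr → x = 0.003944; check Q = 7.9930e+04

x = 0.003944 M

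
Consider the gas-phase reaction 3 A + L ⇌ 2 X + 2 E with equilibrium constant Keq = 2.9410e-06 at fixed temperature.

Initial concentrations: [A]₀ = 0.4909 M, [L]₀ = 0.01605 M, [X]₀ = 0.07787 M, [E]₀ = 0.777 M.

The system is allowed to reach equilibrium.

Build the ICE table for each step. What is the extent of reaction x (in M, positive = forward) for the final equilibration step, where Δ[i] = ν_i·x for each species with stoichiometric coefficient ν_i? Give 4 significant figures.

Q₀ = 1.928 vs Keq = 2.9410e-06 ⇒ Q>K, reverse
Step 1:
                   A          L          X          E
  Initial     0.4909    0.01605    0.07787      0.777
  Change      0.1164     0.0388    -0.0776    -0.0776
  Equil       0.6073    0.05485 2.7177e-04     0.6994
  solve Keq expr → x = -0.0388; check Q = 2.9410e-06

x = -0.0388 M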